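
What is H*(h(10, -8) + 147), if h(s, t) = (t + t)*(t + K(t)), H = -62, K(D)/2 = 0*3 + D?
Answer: -32922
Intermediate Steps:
K(D) = 2*D (K(D) = 2*(0*3 + D) = 2*(0 + D) = 2*D)
h(s, t) = 6*t² (h(s, t) = (t + t)*(t + 2*t) = (2*t)*(3*t) = 6*t²)
H*(h(10, -8) + 147) = -62*(6*(-8)² + 147) = -62*(6*64 + 147) = -62*(384 + 147) = -62*531 = -32922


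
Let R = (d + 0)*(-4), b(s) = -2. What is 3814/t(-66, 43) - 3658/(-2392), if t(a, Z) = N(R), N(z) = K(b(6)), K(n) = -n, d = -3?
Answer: 2282601/1196 ≈ 1908.5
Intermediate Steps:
R = 12 (R = (-3 + 0)*(-4) = -3*(-4) = 12)
N(z) = 2 (N(z) = -1*(-2) = 2)
t(a, Z) = 2
3814/t(-66, 43) - 3658/(-2392) = 3814/2 - 3658/(-2392) = 3814*(½) - 3658*(-1/2392) = 1907 + 1829/1196 = 2282601/1196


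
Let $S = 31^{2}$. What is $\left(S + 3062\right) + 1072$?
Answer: $5095$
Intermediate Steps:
$S = 961$
$\left(S + 3062\right) + 1072 = \left(961 + 3062\right) + 1072 = 4023 + 1072 = 5095$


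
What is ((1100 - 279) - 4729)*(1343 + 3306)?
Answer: -18168292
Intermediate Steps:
((1100 - 279) - 4729)*(1343 + 3306) = (821 - 4729)*4649 = -3908*4649 = -18168292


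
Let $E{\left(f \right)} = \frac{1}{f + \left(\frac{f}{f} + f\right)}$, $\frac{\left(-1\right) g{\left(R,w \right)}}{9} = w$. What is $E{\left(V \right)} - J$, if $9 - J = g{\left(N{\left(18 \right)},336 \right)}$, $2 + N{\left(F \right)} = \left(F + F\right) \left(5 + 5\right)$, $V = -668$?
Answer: $- \frac{4049056}{1335} \approx -3033.0$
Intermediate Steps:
$N{\left(F \right)} = -2 + 20 F$ ($N{\left(F \right)} = -2 + \left(F + F\right) \left(5 + 5\right) = -2 + 2 F 10 = -2 + 20 F$)
$g{\left(R,w \right)} = - 9 w$
$J = 3033$ ($J = 9 - \left(-9\right) 336 = 9 - -3024 = 9 + 3024 = 3033$)
$E{\left(f \right)} = \frac{1}{1 + 2 f}$ ($E{\left(f \right)} = \frac{1}{f + \left(1 + f\right)} = \frac{1}{1 + 2 f}$)
$E{\left(V \right)} - J = \frac{1}{1 + 2 \left(-668\right)} - 3033 = \frac{1}{1 - 1336} - 3033 = \frac{1}{-1335} - 3033 = - \frac{1}{1335} - 3033 = - \frac{4049056}{1335}$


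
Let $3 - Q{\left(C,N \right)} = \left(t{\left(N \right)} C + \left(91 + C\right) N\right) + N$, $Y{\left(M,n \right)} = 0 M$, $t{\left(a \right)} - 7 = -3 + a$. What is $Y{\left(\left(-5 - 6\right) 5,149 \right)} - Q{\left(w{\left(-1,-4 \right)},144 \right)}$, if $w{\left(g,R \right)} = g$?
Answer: $12953$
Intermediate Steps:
$t{\left(a \right)} = 4 + a$ ($t{\left(a \right)} = 7 + \left(-3 + a\right) = 4 + a$)
$Y{\left(M,n \right)} = 0$
$Q{\left(C,N \right)} = 3 - N - C \left(4 + N\right) - N \left(91 + C\right)$ ($Q{\left(C,N \right)} = 3 - \left(\left(\left(4 + N\right) C + \left(91 + C\right) N\right) + N\right) = 3 - \left(\left(C \left(4 + N\right) + N \left(91 + C\right)\right) + N\right) = 3 - \left(N + C \left(4 + N\right) + N \left(91 + C\right)\right) = 3 - N - C \left(4 + N\right) - N \left(91 + C\right)$)
$Y{\left(\left(-5 - 6\right) 5,149 \right)} - Q{\left(w{\left(-1,-4 \right)},144 \right)} = 0 - \left(3 - 13248 - \left(-1\right) 144 - - (4 + 144)\right) = 0 - \left(3 - 13248 + 144 - \left(-1\right) 148\right) = 0 - \left(3 - 13248 + 144 + 148\right) = 0 - -12953 = 0 + 12953 = 12953$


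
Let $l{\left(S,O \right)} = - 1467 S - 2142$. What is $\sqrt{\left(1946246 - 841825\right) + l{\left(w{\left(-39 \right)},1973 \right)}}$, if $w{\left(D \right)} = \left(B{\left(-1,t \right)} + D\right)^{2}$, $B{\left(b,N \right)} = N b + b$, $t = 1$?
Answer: $2 i \sqrt{340937} \approx 1167.8 i$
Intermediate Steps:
$B{\left(b,N \right)} = b + N b$
$w{\left(D \right)} = \left(-2 + D\right)^{2}$ ($w{\left(D \right)} = \left(- (1 + 1) + D\right)^{2} = \left(\left(-1\right) 2 + D\right)^{2} = \left(-2 + D\right)^{2}$)
$l{\left(S,O \right)} = -2142 - 1467 S$
$\sqrt{\left(1946246 - 841825\right) + l{\left(w{\left(-39 \right)},1973 \right)}} = \sqrt{\left(1946246 - 841825\right) - \left(2142 + 1467 \left(-2 - 39\right)^{2}\right)} = \sqrt{1104421 - \left(2142 + 1467 \left(-41\right)^{2}\right)} = \sqrt{1104421 - 2468169} = \sqrt{-1363748} = 2 i \sqrt{340937}$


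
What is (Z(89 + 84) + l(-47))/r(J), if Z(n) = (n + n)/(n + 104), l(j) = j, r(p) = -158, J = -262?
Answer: 12673/43766 ≈ 0.28956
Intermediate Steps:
Z(n) = 2*n/(104 + n) (Z(n) = (2*n)/(104 + n) = 2*n/(104 + n))
(Z(89 + 84) + l(-47))/r(J) = (2*(89 + 84)/(104 + (89 + 84)) - 47)/(-158) = (2*173/(104 + 173) - 47)*(-1/158) = (2*173/277 - 47)*(-1/158) = (2*173*(1/277) - 47)*(-1/158) = (346/277 - 47)*(-1/158) = -12673/277*(-1/158) = 12673/43766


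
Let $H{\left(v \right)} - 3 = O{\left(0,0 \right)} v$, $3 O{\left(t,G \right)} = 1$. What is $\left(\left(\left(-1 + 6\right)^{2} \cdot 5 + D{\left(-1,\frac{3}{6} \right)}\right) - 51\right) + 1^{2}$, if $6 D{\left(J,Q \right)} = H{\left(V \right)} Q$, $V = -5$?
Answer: $\frac{676}{9} \approx 75.111$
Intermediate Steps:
$O{\left(t,G \right)} = \frac{1}{3}$ ($O{\left(t,G \right)} = \frac{1}{3} \cdot 1 = \frac{1}{3}$)
$H{\left(v \right)} = 3 + \frac{v}{3}$
$D{\left(J,Q \right)} = \frac{2 Q}{9}$ ($D{\left(J,Q \right)} = \frac{\left(3 + \frac{1}{3} \left(-5\right)\right) Q}{6} = \frac{\left(3 - \frac{5}{3}\right) Q}{6} = \frac{\frac{4}{3} Q}{6} = \frac{2 Q}{9}$)
$\left(\left(\left(-1 + 6\right)^{2} \cdot 5 + D{\left(-1,\frac{3}{6} \right)}\right) - 51\right) + 1^{2} = \left(\left(\left(-1 + 6\right)^{2} \cdot 5 + \frac{2 \cdot \frac{3}{6}}{9}\right) - 51\right) + 1^{2} = \left(\left(5^{2} \cdot 5 + \frac{2 \cdot 3 \cdot \frac{1}{6}}{9}\right) - 51\right) + 1 = \left(\left(25 \cdot 5 + \frac{2}{9} \cdot \frac{1}{2}\right) - 51\right) + 1 = \left(\left(125 + \frac{1}{9}\right) - 51\right) + 1 = \left(\frac{1126}{9} - 51\right) + 1 = \frac{667}{9} + 1 = \frac{676}{9}$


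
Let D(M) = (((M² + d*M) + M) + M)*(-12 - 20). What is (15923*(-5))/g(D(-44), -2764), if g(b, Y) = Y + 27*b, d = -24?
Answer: 15923/502364 ≈ 0.031696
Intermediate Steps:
D(M) = -32*M² + 704*M (D(M) = (((M² - 24*M) + M) + M)*(-12 - 20) = ((M² - 23*M) + M)*(-32) = (M² - 22*M)*(-32) = -32*M² + 704*M)
(15923*(-5))/g(D(-44), -2764) = (15923*(-5))/(-2764 + 27*(32*(-44)*(22 - 1*(-44)))) = -79615/(-2764 + 27*(32*(-44)*(22 + 44))) = -79615/(-2764 + 27*(32*(-44)*66)) = -79615/(-2764 + 27*(-92928)) = -79615/(-2764 - 2509056) = -79615/(-2511820) = -79615*(-1/2511820) = 15923/502364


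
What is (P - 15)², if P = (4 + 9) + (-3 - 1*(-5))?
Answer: 0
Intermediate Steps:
P = 15 (P = 13 + (-3 + 5) = 13 + 2 = 15)
(P - 15)² = (15 - 15)² = 0² = 0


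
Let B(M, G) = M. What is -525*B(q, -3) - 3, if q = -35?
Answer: 18372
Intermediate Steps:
-525*B(q, -3) - 3 = -525*(-35) - 3 = 18375 - 3 = 18372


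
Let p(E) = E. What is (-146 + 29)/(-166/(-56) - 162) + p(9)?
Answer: 43353/4453 ≈ 9.7357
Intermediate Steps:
(-146 + 29)/(-166/(-56) - 162) + p(9) = (-146 + 29)/(-166/(-56) - 162) + 9 = -117/(-166*(-1/56) - 162) + 9 = -117/(83/28 - 162) + 9 = -117/(-4453/28) + 9 = -117*(-28/4453) + 9 = 3276/4453 + 9 = 43353/4453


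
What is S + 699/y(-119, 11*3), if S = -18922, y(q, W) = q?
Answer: -2252417/119 ≈ -18928.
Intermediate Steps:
S + 699/y(-119, 11*3) = -18922 + 699/(-119) = -18922 + 699*(-1/119) = -18922 - 699/119 = -2252417/119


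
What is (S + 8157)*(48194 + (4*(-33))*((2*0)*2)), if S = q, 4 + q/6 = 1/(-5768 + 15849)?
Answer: 3951367215126/10081 ≈ 3.9196e+8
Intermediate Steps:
q = -241938/10081 (q = -24 + 6/(-5768 + 15849) = -24 + 6/10081 = -241938/10081 ≈ -23.999)
S = -241938/10081 ≈ -23.999
(S + 8157)*(48194 + (4*(-33))*((2*0)*2)) = (-241938/10081 + 8157)*(48194 + (4*(-33))*((2*0)*2)) = 81988779*(48194 - 0*2)/10081 = 81988779*(48194 - 132*0)/10081 = 81988779*(48194 + 0)/10081 = (81988779/10081)*48194 = 3951367215126/10081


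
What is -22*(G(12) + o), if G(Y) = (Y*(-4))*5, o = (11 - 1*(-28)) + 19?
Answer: 4004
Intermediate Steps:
o = 58 (o = (11 + 28) + 19 = 39 + 19 = 58)
G(Y) = -20*Y (G(Y) = -4*Y*5 = -20*Y)
-22*(G(12) + o) = -22*(-20*12 + 58) = -22*(-240 + 58) = -22*(-182) = 4004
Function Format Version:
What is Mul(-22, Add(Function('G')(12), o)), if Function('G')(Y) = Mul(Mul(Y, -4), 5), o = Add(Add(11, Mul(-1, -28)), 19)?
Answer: 4004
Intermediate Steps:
o = 58 (o = Add(Add(11, 28), 19) = Add(39, 19) = 58)
Function('G')(Y) = Mul(-20, Y) (Function('G')(Y) = Mul(Mul(-4, Y), 5) = Mul(-20, Y))
Mul(-22, Add(Function('G')(12), o)) = Mul(-22, Add(Mul(-20, 12), 58)) = Mul(-22, Add(-240, 58)) = Mul(-22, -182) = 4004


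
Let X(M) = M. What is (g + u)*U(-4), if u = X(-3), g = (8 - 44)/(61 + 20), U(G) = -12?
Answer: 124/3 ≈ 41.333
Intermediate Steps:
g = -4/9 (g = -36/81 = -36*1/81 = -4/9 ≈ -0.44444)
u = -3
(g + u)*U(-4) = (-4/9 - 3)*(-12) = -31/9*(-12) = 124/3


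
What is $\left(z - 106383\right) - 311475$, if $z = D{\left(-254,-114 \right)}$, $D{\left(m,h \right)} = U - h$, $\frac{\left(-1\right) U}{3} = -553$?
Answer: $-416085$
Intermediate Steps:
$U = 1659$ ($U = \left(-3\right) \left(-553\right) = 1659$)
$D{\left(m,h \right)} = 1659 - h$
$z = 1773$ ($z = 1659 - -114 = 1659 + 114 = 1773$)
$\left(z - 106383\right) - 311475 = \left(1773 - 106383\right) - 311475 = -104610 - 311475 = -416085$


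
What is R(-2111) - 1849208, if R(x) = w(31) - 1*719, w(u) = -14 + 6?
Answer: -1849935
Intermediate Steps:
w(u) = -8
R(x) = -727 (R(x) = -8 - 1*719 = -8 - 719 = -727)
R(-2111) - 1849208 = -727 - 1849208 = -1849935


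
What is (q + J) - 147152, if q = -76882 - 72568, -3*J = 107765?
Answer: -997571/3 ≈ -3.3252e+5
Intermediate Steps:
J = -107765/3 (J = -⅓*107765 = -107765/3 ≈ -35922.)
q = -149450
(q + J) - 147152 = (-149450 - 107765/3) - 147152 = -556115/3 - 147152 = -997571/3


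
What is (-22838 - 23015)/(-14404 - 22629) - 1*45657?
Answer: -1690769828/37033 ≈ -45656.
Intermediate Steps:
(-22838 - 23015)/(-14404 - 22629) - 1*45657 = -45853/(-37033) - 45657 = -45853*(-1/37033) - 45657 = 45853/37033 - 45657 = -1690769828/37033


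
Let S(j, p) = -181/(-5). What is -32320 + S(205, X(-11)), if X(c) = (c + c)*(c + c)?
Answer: -161419/5 ≈ -32284.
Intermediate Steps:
X(c) = 4*c² (X(c) = (2*c)*(2*c) = 4*c²)
S(j, p) = 181/5 (S(j, p) = -181*(-⅕) = 181/5)
-32320 + S(205, X(-11)) = -32320 + 181/5 = -161419/5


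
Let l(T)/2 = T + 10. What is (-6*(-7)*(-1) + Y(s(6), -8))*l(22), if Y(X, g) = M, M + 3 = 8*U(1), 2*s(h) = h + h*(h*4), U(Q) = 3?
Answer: -1344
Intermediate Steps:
s(h) = h/2 + 2*h**2 (s(h) = (h + h*(h*4))/2 = (h + h*(4*h))/2 = (h + 4*h**2)/2 = h/2 + 2*h**2)
l(T) = 20 + 2*T (l(T) = 2*(T + 10) = 2*(10 + T) = 20 + 2*T)
M = 21 (M = -3 + 8*3 = -3 + 24 = 21)
Y(X, g) = 21
(-6*(-7)*(-1) + Y(s(6), -8))*l(22) = (-6*(-7)*(-1) + 21)*(20 + 2*22) = (42*(-1) + 21)*(20 + 44) = (-42 + 21)*64 = -21*64 = -1344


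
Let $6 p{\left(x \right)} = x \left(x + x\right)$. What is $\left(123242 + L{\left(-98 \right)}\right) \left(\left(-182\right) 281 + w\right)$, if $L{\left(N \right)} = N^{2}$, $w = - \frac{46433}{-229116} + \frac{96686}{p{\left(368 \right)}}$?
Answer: $- \frac{4391532477126532241}{646412608} \approx -6.7937 \cdot 10^{9}$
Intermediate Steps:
$p{\left(x \right)} = \frac{x^{2}}{3}$ ($p{\left(x \right)} = \frac{x \left(x + x\right)}{6} = \frac{x 2 x}{6} = \frac{2 x^{2}}{6} = \frac{x^{2}}{3}$)
$w = \frac{9093133915}{3878475648}$ ($w = - \frac{46433}{-229116} + \frac{96686}{\frac{1}{3} \cdot 368^{2}} = \left(-46433\right) \left(- \frac{1}{229116}\right) + \frac{96686}{\frac{1}{3} \cdot 135424} = \frac{46433}{229116} + \frac{96686}{\frac{135424}{3}} = \frac{46433}{229116} + 96686 \cdot \frac{3}{135424} = \frac{46433}{229116} + \frac{145029}{67712} = \frac{9093133915}{3878475648} \approx 2.3445$)
$\left(123242 + L{\left(-98 \right)}\right) \left(\left(-182\right) 281 + w\right) = \left(123242 + \left(-98\right)^{2}\right) \left(\left(-182\right) 281 + \frac{9093133915}{3878475648}\right) = \left(123242 + 9604\right) \left(-51142 + \frac{9093133915}{3878475648}\right) = 132846 \left(- \frac{198343908456101}{3878475648}\right) = - \frac{4391532477126532241}{646412608}$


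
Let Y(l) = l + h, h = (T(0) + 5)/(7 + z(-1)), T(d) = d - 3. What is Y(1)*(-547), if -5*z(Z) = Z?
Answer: -12581/18 ≈ -698.94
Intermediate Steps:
T(d) = -3 + d
z(Z) = -Z/5
h = 5/18 (h = ((-3 + 0) + 5)/(7 - ⅕*(-1)) = (-3 + 5)/(7 + ⅕) = 2/(36/5) = 2*(5/36) = 5/18 ≈ 0.27778)
Y(l) = 5/18 + l (Y(l) = l + 5/18 = 5/18 + l)
Y(1)*(-547) = (5/18 + 1)*(-547) = (23/18)*(-547) = -12581/18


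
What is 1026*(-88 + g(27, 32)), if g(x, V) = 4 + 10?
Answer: -75924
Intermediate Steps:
g(x, V) = 14
1026*(-88 + g(27, 32)) = 1026*(-88 + 14) = 1026*(-74) = -75924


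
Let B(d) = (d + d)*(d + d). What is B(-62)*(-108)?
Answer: -1660608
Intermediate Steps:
B(d) = 4*d² (B(d) = (2*d)*(2*d) = 4*d²)
B(-62)*(-108) = (4*(-62)²)*(-108) = (4*3844)*(-108) = 15376*(-108) = -1660608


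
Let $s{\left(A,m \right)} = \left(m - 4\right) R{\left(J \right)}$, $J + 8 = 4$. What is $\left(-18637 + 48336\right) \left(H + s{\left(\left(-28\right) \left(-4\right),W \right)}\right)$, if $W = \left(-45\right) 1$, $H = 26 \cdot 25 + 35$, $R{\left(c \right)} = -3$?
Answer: $24709568$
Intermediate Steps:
$J = -4$ ($J = -8 + 4 = -4$)
$H = 685$ ($H = 650 + 35 = 685$)
$W = -45$
$s{\left(A,m \right)} = 12 - 3 m$ ($s{\left(A,m \right)} = \left(m - 4\right) \left(-3\right) = \left(-4 + m\right) \left(-3\right) = 12 - 3 m$)
$\left(-18637 + 48336\right) \left(H + s{\left(\left(-28\right) \left(-4\right),W \right)}\right) = \left(-18637 + 48336\right) \left(685 + \left(12 - -135\right)\right) = 29699 \left(685 + \left(12 + 135\right)\right) = 29699 \left(685 + 147\right) = 29699 \cdot 832 = 24709568$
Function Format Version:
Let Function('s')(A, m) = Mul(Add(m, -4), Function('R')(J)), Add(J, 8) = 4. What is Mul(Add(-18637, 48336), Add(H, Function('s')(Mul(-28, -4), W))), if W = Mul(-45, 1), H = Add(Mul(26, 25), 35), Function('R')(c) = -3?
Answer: 24709568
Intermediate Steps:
J = -4 (J = Add(-8, 4) = -4)
H = 685 (H = Add(650, 35) = 685)
W = -45
Function('s')(A, m) = Add(12, Mul(-3, m)) (Function('s')(A, m) = Mul(Add(m, -4), -3) = Mul(Add(-4, m), -3) = Add(12, Mul(-3, m)))
Mul(Add(-18637, 48336), Add(H, Function('s')(Mul(-28, -4), W))) = Mul(Add(-18637, 48336), Add(685, Add(12, Mul(-3, -45)))) = Mul(29699, Add(685, Add(12, 135))) = Mul(29699, Add(685, 147)) = Mul(29699, 832) = 24709568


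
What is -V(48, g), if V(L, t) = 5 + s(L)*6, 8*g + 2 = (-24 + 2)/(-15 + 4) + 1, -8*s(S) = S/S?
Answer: -17/4 ≈ -4.2500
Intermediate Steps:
s(S) = -⅛ (s(S) = -S/(8*S) = -⅛*1 = -⅛)
g = ⅛ (g = -¼ + ((-24 + 2)/(-15 + 4) + 1)/8 = -¼ + (-22/(-11) + 1)/8 = -¼ + (-22*(-1/11) + 1)/8 = -¼ + (2 + 1)/8 = -¼ + (⅛)*3 = -¼ + 3/8 = ⅛ ≈ 0.12500)
V(L, t) = 17/4 (V(L, t) = 5 - ⅛*6 = 5 - ¾ = 17/4)
-V(48, g) = -1*17/4 = -17/4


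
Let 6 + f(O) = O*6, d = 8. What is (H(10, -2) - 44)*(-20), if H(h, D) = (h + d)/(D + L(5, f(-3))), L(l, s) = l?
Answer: 760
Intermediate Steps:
f(O) = -6 + 6*O (f(O) = -6 + O*6 = -6 + 6*O)
H(h, D) = (8 + h)/(5 + D) (H(h, D) = (h + 8)/(D + 5) = (8 + h)/(5 + D))
(H(10, -2) - 44)*(-20) = ((8 + 10)/(5 - 2) - 44)*(-20) = (18/3 - 44)*(-20) = ((⅓)*18 - 44)*(-20) = (6 - 44)*(-20) = -38*(-20) = 760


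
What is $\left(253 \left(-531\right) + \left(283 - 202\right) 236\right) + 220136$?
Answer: $104909$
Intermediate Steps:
$\left(253 \left(-531\right) + \left(283 - 202\right) 236\right) + 220136 = \left(-134343 + 81 \cdot 236\right) + 220136 = \left(-134343 + 19116\right) + 220136 = -115227 + 220136 = 104909$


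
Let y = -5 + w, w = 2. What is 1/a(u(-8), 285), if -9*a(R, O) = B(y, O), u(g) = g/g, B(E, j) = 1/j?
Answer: -2565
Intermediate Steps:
y = -3 (y = -5 + 2 = -3)
u(g) = 1
a(R, O) = -1/(9*O)
1/a(u(-8), 285) = 1/(-⅑/285) = 1/(-⅑*1/285) = 1/(-1/2565) = -2565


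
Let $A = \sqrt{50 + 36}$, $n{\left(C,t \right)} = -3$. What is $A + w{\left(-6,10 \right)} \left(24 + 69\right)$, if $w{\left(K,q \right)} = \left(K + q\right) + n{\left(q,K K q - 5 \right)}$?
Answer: $93 + \sqrt{86} \approx 102.27$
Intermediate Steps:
$w{\left(K,q \right)} = -3 + K + q$ ($w{\left(K,q \right)} = \left(K + q\right) - 3 = -3 + K + q$)
$A = \sqrt{86} \approx 9.2736$
$A + w{\left(-6,10 \right)} \left(24 + 69\right) = \sqrt{86} + \left(-3 - 6 + 10\right) \left(24 + 69\right) = \sqrt{86} + 1 \cdot 93 = \sqrt{86} + 93 = 93 + \sqrt{86}$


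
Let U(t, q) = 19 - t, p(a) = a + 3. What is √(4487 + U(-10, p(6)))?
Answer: 2*√1129 ≈ 67.201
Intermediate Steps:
p(a) = 3 + a
√(4487 + U(-10, p(6))) = √(4487 + (19 - 1*(-10))) = √(4487 + (19 + 10)) = √(4487 + 29) = √4516 = 2*√1129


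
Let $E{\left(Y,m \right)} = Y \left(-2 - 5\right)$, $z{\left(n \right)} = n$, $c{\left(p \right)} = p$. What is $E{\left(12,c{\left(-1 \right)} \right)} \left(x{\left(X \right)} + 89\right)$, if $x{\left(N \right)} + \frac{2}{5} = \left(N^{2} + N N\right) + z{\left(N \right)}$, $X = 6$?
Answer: $- \frac{69972}{5} \approx -13994.0$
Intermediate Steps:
$x{\left(N \right)} = - \frac{2}{5} + N + 2 N^{2}$ ($x{\left(N \right)} = - \frac{2}{5} + \left(\left(N^{2} + N N\right) + N\right) = - \frac{2}{5} + \left(\left(N^{2} + N^{2}\right) + N\right) = - \frac{2}{5} + \left(2 N^{2} + N\right) = - \frac{2}{5} + \left(N + 2 N^{2}\right) = - \frac{2}{5} + N + 2 N^{2}$)
$E{\left(Y,m \right)} = - 7 Y$ ($E{\left(Y,m \right)} = Y \left(-7\right) = - 7 Y$)
$E{\left(12,c{\left(-1 \right)} \right)} \left(x{\left(X \right)} + 89\right) = \left(-7\right) 12 \left(\left(- \frac{2}{5} + 6 + 2 \cdot 6^{2}\right) + 89\right) = - 84 \left(\left(- \frac{2}{5} + 6 + 2 \cdot 36\right) + 89\right) = - 84 \left(\left(- \frac{2}{5} + 6 + 72\right) + 89\right) = - 84 \left(\frac{388}{5} + 89\right) = \left(-84\right) \frac{833}{5} = - \frac{69972}{5}$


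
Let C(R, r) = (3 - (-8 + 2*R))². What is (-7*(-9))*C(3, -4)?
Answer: 1575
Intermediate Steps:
C(R, r) = (11 - 2*R)² (C(R, r) = (3 - (-8 + 2*R))² = (3 - 2*(-4 + R))² = (3 + (8 - 2*R))² = (11 - 2*R)²)
(-7*(-9))*C(3, -4) = (-7*(-9))*(-11 + 2*3)² = 63*(-11 + 6)² = 63*(-5)² = 63*25 = 1575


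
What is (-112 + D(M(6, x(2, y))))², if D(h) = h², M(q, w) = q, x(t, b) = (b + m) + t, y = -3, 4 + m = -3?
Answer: 5776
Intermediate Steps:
m = -7 (m = -4 - 3 = -7)
x(t, b) = -7 + b + t (x(t, b) = (b - 7) + t = (-7 + b) + t = -7 + b + t)
(-112 + D(M(6, x(2, y))))² = (-112 + 6²)² = (-112 + 36)² = (-76)² = 5776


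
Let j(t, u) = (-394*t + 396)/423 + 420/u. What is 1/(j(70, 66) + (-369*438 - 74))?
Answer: -4653/752640902 ≈ -6.1822e-6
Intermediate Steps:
j(t, u) = 44/47 + 420/u - 394*t/423 (j(t, u) = (396 - 394*t)*(1/423) + 420/u = (44/47 - 394*t/423) + 420/u = 44/47 + 420/u - 394*t/423)
1/(j(70, 66) + (-369*438 - 74)) = 1/((44/47 + 420/66 - 394/423*70) + (-369*438 - 74)) = 1/((44/47 + 420*(1/66) - 27580/423) + (-161622 - 74)) = 1/((44/47 + 70/11 - 27580/423) - 161696) = 1/(-269414/4653 - 161696) = 1/(-752640902/4653) = -4653/752640902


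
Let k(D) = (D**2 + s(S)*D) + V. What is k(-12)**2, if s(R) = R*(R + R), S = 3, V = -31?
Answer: 10609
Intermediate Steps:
s(R) = 2*R**2 (s(R) = R*(2*R) = 2*R**2)
k(D) = -31 + D**2 + 18*D (k(D) = (D**2 + (2*3**2)*D) - 31 = (D**2 + (2*9)*D) - 31 = (D**2 + 18*D) - 31 = -31 + D**2 + 18*D)
k(-12)**2 = (-31 + (-12)**2 + 18*(-12))**2 = (-31 + 144 - 216)**2 = (-103)**2 = 10609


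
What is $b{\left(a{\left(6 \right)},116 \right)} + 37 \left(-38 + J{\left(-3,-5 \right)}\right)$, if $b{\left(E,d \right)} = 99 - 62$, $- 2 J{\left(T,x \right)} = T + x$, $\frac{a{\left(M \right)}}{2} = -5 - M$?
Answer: $-1221$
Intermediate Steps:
$a{\left(M \right)} = -10 - 2 M$ ($a{\left(M \right)} = 2 \left(-5 - M\right) = -10 - 2 M$)
$J{\left(T,x \right)} = - \frac{T}{2} - \frac{x}{2}$ ($J{\left(T,x \right)} = - \frac{T + x}{2} = - \frac{T}{2} - \frac{x}{2}$)
$b{\left(E,d \right)} = 37$
$b{\left(a{\left(6 \right)},116 \right)} + 37 \left(-38 + J{\left(-3,-5 \right)}\right) = 37 + 37 \left(-38 - -4\right) = 37 + 37 \left(-38 + \left(\frac{3}{2} + \frac{5}{2}\right)\right) = 37 + 37 \left(-38 + 4\right) = 37 + 37 \left(-34\right) = 37 - 1258 = -1221$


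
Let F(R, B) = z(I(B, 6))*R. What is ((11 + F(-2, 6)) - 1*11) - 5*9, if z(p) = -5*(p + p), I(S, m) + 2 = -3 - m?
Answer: -265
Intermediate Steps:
I(S, m) = -5 - m (I(S, m) = -2 + (-3 - m) = -5 - m)
z(p) = -10*p
F(R, B) = 110*R (F(R, B) = (-10*(-5 - 1*6))*R = (-10*(-5 - 6))*R = (-10*(-11))*R = 110*R)
((11 + F(-2, 6)) - 1*11) - 5*9 = ((11 + 110*(-2)) - 1*11) - 5*9 = ((11 - 220) - 11) - 45 = (-209 - 11) - 45 = -220 - 45 = -265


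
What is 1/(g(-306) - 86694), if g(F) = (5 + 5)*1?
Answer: -1/86684 ≈ -1.1536e-5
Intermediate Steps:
g(F) = 10 (g(F) = 10*1 = 10)
1/(g(-306) - 86694) = 1/(10 - 86694) = 1/(-86684) = -1/86684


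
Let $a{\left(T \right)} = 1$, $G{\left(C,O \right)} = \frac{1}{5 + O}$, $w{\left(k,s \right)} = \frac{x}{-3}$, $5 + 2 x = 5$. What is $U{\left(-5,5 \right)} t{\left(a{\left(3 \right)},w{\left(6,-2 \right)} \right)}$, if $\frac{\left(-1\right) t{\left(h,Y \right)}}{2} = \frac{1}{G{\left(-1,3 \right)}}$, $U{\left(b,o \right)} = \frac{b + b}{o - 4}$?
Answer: $160$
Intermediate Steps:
$x = 0$ ($x = - \frac{5}{2} + \frac{1}{2} \cdot 5 = - \frac{5}{2} + \frac{5}{2} = 0$)
$w{\left(k,s \right)} = 0$ ($w{\left(k,s \right)} = \frac{0}{-3} = 0 \left(- \frac{1}{3}\right) = 0$)
$U{\left(b,o \right)} = \frac{2 b}{-4 + o}$
$t{\left(h,Y \right)} = -16$ ($t{\left(h,Y \right)} = - \frac{2}{\frac{1}{5 + 3}} = - \frac{2}{\frac{1}{8}} = - 2 \frac{1}{\frac{1}{8}} = \left(-2\right) 8 = -16$)
$U{\left(-5,5 \right)} t{\left(a{\left(3 \right)},w{\left(6,-2 \right)} \right)} = 2 \left(-5\right) \frac{1}{-4 + 5} \left(-16\right) = 2 \left(-5\right) 1^{-1} \left(-16\right) = 2 \left(-5\right) 1 \left(-16\right) = \left(-10\right) \left(-16\right) = 160$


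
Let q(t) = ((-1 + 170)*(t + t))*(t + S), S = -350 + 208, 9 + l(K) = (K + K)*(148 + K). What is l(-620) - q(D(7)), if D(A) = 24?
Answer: 1542487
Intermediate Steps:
l(K) = -9 + 2*K*(148 + K) (l(K) = -9 + (K + K)*(148 + K) = -9 + (2*K)*(148 + K) = -9 + 2*K*(148 + K))
S = -142
q(t) = 338*t*(-142 + t) (q(t) = ((-1 + 170)*(t + t))*(t - 142) = (169*(2*t))*(-142 + t) = (338*t)*(-142 + t) = 338*t*(-142 + t))
l(-620) - q(D(7)) = (-9 + 2*(-620)**2 + 296*(-620)) - 338*24*(-142 + 24) = (-9 + 2*384400 - 183520) - 338*24*(-118) = (-9 + 768800 - 183520) - 1*(-957216) = 585271 + 957216 = 1542487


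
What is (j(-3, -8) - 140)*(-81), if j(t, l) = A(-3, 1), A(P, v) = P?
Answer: 11583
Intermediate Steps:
j(t, l) = -3
(j(-3, -8) - 140)*(-81) = (-3 - 140)*(-81) = -143*(-81) = 11583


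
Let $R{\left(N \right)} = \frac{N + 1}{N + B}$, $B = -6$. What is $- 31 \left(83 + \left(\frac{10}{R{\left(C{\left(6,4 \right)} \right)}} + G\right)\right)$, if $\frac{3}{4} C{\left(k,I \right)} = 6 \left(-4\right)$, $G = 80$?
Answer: $-5433$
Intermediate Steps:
$C{\left(k,I \right)} = -32$ ($C{\left(k,I \right)} = \frac{4 \cdot 6 \left(-4\right)}{3} = \frac{4}{3} \left(-24\right) = -32$)
$R{\left(N \right)} = \frac{1 + N}{-6 + N}$ ($R{\left(N \right)} = \frac{N + 1}{N - 6} = \frac{1 + N}{-6 + N}$)
$- 31 \left(83 + \left(\frac{10}{R{\left(C{\left(6,4 \right)} \right)}} + G\right)\right) = - 31 \left(83 + \left(\frac{10}{\frac{1}{-6 - 32} \left(1 - 32\right)} + 80\right)\right) = - 31 \left(83 + \left(\frac{10}{\frac{1}{-38} \left(-31\right)} + 80\right)\right) = - 31 \left(83 + \left(\frac{10}{\left(- \frac{1}{38}\right) \left(-31\right)} + 80\right)\right) = - 31 \left(83 + \left(\frac{10}{\frac{31}{38}} + 80\right)\right) = - 31 \left(83 + \left(10 \cdot \frac{38}{31} + 80\right)\right) = - 31 \left(83 + \left(\frac{380}{31} + 80\right)\right) = - 31 \left(83 + \frac{2860}{31}\right) = \left(-31\right) \frac{5433}{31} = -5433$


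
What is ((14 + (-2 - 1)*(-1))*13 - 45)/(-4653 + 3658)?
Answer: -176/995 ≈ -0.17688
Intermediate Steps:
((14 + (-2 - 1)*(-1))*13 - 45)/(-4653 + 3658) = ((14 - 3*(-1))*13 - 45)/(-995) = ((14 + 3)*13 - 45)*(-1/995) = (17*13 - 45)*(-1/995) = (221 - 45)*(-1/995) = 176*(-1/995) = -176/995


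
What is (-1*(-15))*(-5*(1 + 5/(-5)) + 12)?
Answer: 180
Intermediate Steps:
(-1*(-15))*(-5*(1 + 5/(-5)) + 12) = 15*(-5*(1 + 5*(-⅕)) + 12) = 15*(-5*(1 - 1) + 12) = 15*(-5*0 + 12) = 15*(0 + 12) = 15*12 = 180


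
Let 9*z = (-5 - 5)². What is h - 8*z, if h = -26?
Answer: -1034/9 ≈ -114.89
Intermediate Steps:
z = 100/9 (z = (-5 - 5)²/9 = (⅑)*(-10)² = (⅑)*100 = 100/9 ≈ 11.111)
h - 8*z = -26 - 8*100/9 = -26 - 800/9 = -1034/9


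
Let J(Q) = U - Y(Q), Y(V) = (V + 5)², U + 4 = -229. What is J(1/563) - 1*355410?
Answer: -112735735923/316969 ≈ -3.5567e+5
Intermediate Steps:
U = -233 (U = -4 - 229 = -233)
Y(V) = (5 + V)²
J(Q) = -233 - (5 + Q)²
J(1/563) - 1*355410 = (-233 - (5 + 1/563)²) - 1*355410 = (-233 - (5 + 1/563)²) - 355410 = (-233 - (2816/563)²) - 355410 = (-233 - 1*7929856/316969) - 355410 = (-233 - 7929856/316969) - 355410 = -81783633/316969 - 355410 = -112735735923/316969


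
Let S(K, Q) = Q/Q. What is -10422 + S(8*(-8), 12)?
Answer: -10421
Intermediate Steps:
S(K, Q) = 1
-10422 + S(8*(-8), 12) = -10422 + 1 = -10421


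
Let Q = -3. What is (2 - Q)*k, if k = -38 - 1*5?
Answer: -215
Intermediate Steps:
k = -43 (k = -38 - 5 = -43)
(2 - Q)*k = (2 - 1*(-3))*(-43) = (2 + 3)*(-43) = 5*(-43) = -215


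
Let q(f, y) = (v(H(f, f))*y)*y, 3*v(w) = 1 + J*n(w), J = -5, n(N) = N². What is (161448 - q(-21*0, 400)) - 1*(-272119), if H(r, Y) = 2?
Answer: 4340701/3 ≈ 1.4469e+6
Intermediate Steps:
v(w) = ⅓ - 5*w²/3 (v(w) = (1 - 5*w²)/3 = ⅓ - 5*w²/3)
q(f, y) = -19*y²/3 (q(f, y) = ((⅓ - 5/3*2²)*y)*y = ((⅓ - 5/3*4)*y)*y = ((⅓ - 20/3)*y)*y = (-19*y/3)*y = -19*y²/3)
(161448 - q(-21*0, 400)) - 1*(-272119) = (161448 - (-19)*400²/3) - 1*(-272119) = (161448 - (-19)*160000/3) + 272119 = (161448 - 1*(-3040000/3)) + 272119 = (161448 + 3040000/3) + 272119 = 3524344/3 + 272119 = 4340701/3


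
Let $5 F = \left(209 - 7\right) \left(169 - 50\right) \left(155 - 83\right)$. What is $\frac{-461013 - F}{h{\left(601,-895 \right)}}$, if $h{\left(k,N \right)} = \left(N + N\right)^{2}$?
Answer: $- \frac{4035801}{16020500} \approx -0.25191$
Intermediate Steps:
$h{\left(k,N \right)} = 4 N^{2}$ ($h{\left(k,N \right)} = \left(2 N\right)^{2} = 4 N^{2}$)
$F = \frac{1730736}{5}$ ($F = \frac{\left(209 - 7\right) \left(169 - 50\right) \left(155 - 83\right)}{5} = \frac{202 \cdot 119 \cdot 72}{5} = \frac{202 \cdot 8568}{5} = \frac{1}{5} \cdot 1730736 = \frac{1730736}{5} \approx 3.4615 \cdot 10^{5}$)
$\frac{-461013 - F}{h{\left(601,-895 \right)}} = \frac{-461013 - \frac{1730736}{5}}{4 \left(-895\right)^{2}} = \frac{-461013 - \frac{1730736}{5}}{4 \cdot 801025} = - \frac{4035801}{5 \cdot 3204100} = \left(- \frac{4035801}{5}\right) \frac{1}{3204100} = - \frac{4035801}{16020500}$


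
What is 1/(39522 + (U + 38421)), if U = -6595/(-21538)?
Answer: 21538/1678742929 ≈ 1.2830e-5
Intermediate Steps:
U = 6595/21538 (U = -6595*(-1/21538) = 6595/21538 ≈ 0.30620)
1/(39522 + (U + 38421)) = 1/(39522 + (6595/21538 + 38421)) = 1/(39522 + 827518093/21538) = 1/(1678742929/21538) = 21538/1678742929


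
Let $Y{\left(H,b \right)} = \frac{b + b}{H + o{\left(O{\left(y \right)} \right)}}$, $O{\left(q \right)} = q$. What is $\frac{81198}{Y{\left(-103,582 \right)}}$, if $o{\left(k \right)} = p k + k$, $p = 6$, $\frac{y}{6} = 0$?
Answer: $- \frac{1393899}{194} \approx -7185.0$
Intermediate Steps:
$y = 0$ ($y = 6 \cdot 0 = 0$)
$o{\left(k \right)} = 7 k$ ($o{\left(k \right)} = 6 k + k = 7 k$)
$Y{\left(H,b \right)} = \frac{2 b}{H}$ ($Y{\left(H,b \right)} = \frac{b + b}{H + 7 \cdot 0} = \frac{2 b}{H + 0} = \frac{2 b}{H}$)
$\frac{81198}{Y{\left(-103,582 \right)}} = \frac{81198}{2 \cdot 582 \frac{1}{-103}} = \frac{81198}{2 \cdot 582 \left(- \frac{1}{103}\right)} = \frac{81198}{- \frac{1164}{103}} = 81198 \left(- \frac{103}{1164}\right) = - \frac{1393899}{194}$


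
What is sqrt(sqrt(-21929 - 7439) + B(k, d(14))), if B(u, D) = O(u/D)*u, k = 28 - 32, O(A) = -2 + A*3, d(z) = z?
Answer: sqrt(560 + 98*I*sqrt(7342))/7 ≈ 9.5703 + 8.9533*I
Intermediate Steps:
O(A) = -2 + 3*A
k = -4
B(u, D) = u*(-2 + 3*u/D) (B(u, D) = (-2 + 3*(u/D))*u = (-2 + 3*u/D)*u = u*(-2 + 3*u/D))
sqrt(sqrt(-21929 - 7439) + B(k, d(14))) = sqrt(sqrt(-21929 - 7439) - 4*(-2*14 + 3*(-4))/14) = sqrt(sqrt(-29368) - 4*1/14*(-28 - 12)) = sqrt(2*I*sqrt(7342) - 4*1/14*(-40)) = sqrt(2*I*sqrt(7342) + 80/7) = sqrt(80/7 + 2*I*sqrt(7342))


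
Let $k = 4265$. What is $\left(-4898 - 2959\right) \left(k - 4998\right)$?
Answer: $5759181$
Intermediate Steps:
$\left(-4898 - 2959\right) \left(k - 4998\right) = \left(-4898 - 2959\right) \left(4265 - 4998\right) = \left(-7857\right) \left(-733\right) = 5759181$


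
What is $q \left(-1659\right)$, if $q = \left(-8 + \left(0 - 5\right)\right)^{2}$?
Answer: $-280371$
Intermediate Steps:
$q = 169$ ($q = \left(-8 - 5\right)^{2} = \left(-13\right)^{2} = 169$)
$q \left(-1659\right) = 169 \left(-1659\right) = -280371$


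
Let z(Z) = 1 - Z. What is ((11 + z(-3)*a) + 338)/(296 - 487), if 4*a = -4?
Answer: -345/191 ≈ -1.8063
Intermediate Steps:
a = -1 (a = (¼)*(-4) = -1)
((11 + z(-3)*a) + 338)/(296 - 487) = ((11 + (1 - 1*(-3))*(-1)) + 338)/(296 - 487) = ((11 + (1 + 3)*(-1)) + 338)/(-191) = ((11 + 4*(-1)) + 338)*(-1/191) = ((11 - 4) + 338)*(-1/191) = (7 + 338)*(-1/191) = 345*(-1/191) = -345/191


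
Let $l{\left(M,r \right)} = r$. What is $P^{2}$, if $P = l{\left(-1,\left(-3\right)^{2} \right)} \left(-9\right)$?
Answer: $6561$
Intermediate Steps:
$P = -81$ ($P = \left(-3\right)^{2} \left(-9\right) = 9 \left(-9\right) = -81$)
$P^{2} = \left(-81\right)^{2} = 6561$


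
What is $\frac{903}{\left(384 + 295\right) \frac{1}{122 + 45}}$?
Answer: $\frac{21543}{97} \approx 222.09$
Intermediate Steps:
$\frac{903}{\left(384 + 295\right) \frac{1}{122 + 45}} = \frac{903}{679 \cdot \frac{1}{167}} = \frac{903}{\frac{679}{167}} = 903 \cdot \frac{167}{679} = \frac{21543}{97}$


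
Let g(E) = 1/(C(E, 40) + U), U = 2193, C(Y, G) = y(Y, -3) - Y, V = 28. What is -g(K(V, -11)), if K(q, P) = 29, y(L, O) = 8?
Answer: -1/2172 ≈ -0.00046040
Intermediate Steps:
C(Y, G) = 8 - Y
g(E) = 1/(2201 - E) (g(E) = 1/((8 - E) + 2193) = 1/(2201 - E))
-g(K(V, -11)) = -(-1)/(-2201 + 29) = -(-1)/(-2172) = -(-1)*(-1)/2172 = -1*1/2172 = -1/2172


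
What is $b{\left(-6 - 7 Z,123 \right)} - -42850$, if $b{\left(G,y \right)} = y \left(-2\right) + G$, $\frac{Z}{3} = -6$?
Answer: $42724$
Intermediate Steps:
$Z = -18$ ($Z = 3 \left(-6\right) = -18$)
$b{\left(G,y \right)} = G - 2 y$ ($b{\left(G,y \right)} = - 2 y + G = G - 2 y$)
$b{\left(-6 - 7 Z,123 \right)} - -42850 = \left(\left(-6 - -126\right) - 246\right) - -42850 = \left(\left(-6 + 126\right) - 246\right) + 42850 = \left(120 - 246\right) + 42850 = -126 + 42850 = 42724$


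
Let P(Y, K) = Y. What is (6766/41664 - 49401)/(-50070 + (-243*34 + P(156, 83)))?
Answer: 1029118249/1211922432 ≈ 0.84916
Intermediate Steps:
(6766/41664 - 49401)/(-50070 + (-243*34 + P(156, 83))) = (6766/41664 - 49401)/(-50070 + (-243*34 + 156)) = (6766*(1/41664) - 49401)/(-50070 + (-8262 + 156)) = (3383/20832 - 49401)/(-50070 - 8106) = -1029118249/20832/(-58176) = -1029118249/20832*(-1/58176) = 1029118249/1211922432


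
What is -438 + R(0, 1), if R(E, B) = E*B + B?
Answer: -437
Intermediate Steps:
R(E, B) = B + B*E (R(E, B) = B*E + B = B + B*E)
-438 + R(0, 1) = -438 + 1*(1 + 0) = -438 + 1*1 = -438 + 1 = -437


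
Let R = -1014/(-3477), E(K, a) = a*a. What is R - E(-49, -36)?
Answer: -1501726/1159 ≈ -1295.7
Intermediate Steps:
E(K, a) = a**2
R = 338/1159 (R = -1014*(-1/3477) = 338/1159 ≈ 0.29163)
R - E(-49, -36) = 338/1159 - 1*(-36)**2 = 338/1159 - 1*1296 = 338/1159 - 1296 = -1501726/1159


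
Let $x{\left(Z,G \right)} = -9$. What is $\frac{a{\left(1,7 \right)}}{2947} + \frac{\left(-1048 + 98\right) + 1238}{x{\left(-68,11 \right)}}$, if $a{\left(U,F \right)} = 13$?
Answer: $- \frac{94291}{2947} \approx -31.996$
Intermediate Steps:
$\frac{a{\left(1,7 \right)}}{2947} + \frac{\left(-1048 + 98\right) + 1238}{x{\left(-68,11 \right)}} = \frac{13}{2947} + \frac{\left(-1048 + 98\right) + 1238}{-9} = 13 \cdot \frac{1}{2947} + \left(-950 + 1238\right) \left(- \frac{1}{9}\right) = \frac{13}{2947} + 288 \left(- \frac{1}{9}\right) = \frac{13}{2947} - 32 = - \frac{94291}{2947}$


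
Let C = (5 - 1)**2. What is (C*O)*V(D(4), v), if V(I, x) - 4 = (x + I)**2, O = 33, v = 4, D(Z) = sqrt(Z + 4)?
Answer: 14784 + 8448*sqrt(2) ≈ 26731.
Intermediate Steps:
D(Z) = sqrt(4 + Z)
C = 16 (C = 4**2 = 16)
V(I, x) = 4 + (I + x)**2 (V(I, x) = 4 + (x + I)**2 = 4 + (I + x)**2)
(C*O)*V(D(4), v) = (16*33)*(4 + (sqrt(4 + 4) + 4)**2) = 528*(4 + (sqrt(8) + 4)**2) = 528*(4 + (2*sqrt(2) + 4)**2) = 528*(4 + (4 + 2*sqrt(2))**2) = 2112 + 528*(4 + 2*sqrt(2))**2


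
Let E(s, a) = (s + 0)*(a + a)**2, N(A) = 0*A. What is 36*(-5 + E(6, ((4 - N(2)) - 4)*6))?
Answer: -180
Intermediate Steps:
N(A) = 0
E(s, a) = 4*s*a**2 (E(s, a) = s*(2*a)**2 = s*(4*a**2) = 4*s*a**2)
36*(-5 + E(6, ((4 - N(2)) - 4)*6)) = 36*(-5 + 4*6*(((4 - 1*0) - 4)*6)**2) = 36*(-5 + 4*6*(((4 + 0) - 4)*6)**2) = 36*(-5 + 4*6*((4 - 4)*6)**2) = 36*(-5 + 4*6*(0*6)**2) = 36*(-5 + 4*6*0**2) = 36*(-5 + 4*6*0) = 36*(-5 + 0) = 36*(-5) = -180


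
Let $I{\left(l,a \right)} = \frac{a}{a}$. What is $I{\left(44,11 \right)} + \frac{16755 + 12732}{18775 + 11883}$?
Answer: $\frac{60145}{30658} \approx 1.9618$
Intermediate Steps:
$I{\left(l,a \right)} = 1$
$I{\left(44,11 \right)} + \frac{16755 + 12732}{18775 + 11883} = 1 + \frac{16755 + 12732}{18775 + 11883} = 1 + \frac{29487}{30658} = \frac{60145}{30658}$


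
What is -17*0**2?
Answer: 0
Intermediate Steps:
-17*0**2 = -17*0 = 0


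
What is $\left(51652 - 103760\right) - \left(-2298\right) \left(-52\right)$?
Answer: $-171604$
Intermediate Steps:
$\left(51652 - 103760\right) - \left(-2298\right) \left(-52\right) = -52108 - 119496 = -171604$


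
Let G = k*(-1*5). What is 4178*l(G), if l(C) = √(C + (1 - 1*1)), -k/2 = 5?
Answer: 20890*√2 ≈ 29543.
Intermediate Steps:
k = -10 (k = -2*5 = -10)
G = 50 (G = -(-10)*5 = -10*(-5) = 50)
l(C) = √C (l(C) = √(C + (1 - 1)) = √(C + 0) = √C)
4178*l(G) = 4178*√50 = 4178*(5*√2) = 20890*√2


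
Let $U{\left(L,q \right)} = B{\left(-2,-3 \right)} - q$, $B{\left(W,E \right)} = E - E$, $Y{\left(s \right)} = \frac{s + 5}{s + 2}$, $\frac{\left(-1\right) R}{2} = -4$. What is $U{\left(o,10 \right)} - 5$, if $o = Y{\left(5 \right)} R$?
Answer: $-15$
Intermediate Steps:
$R = 8$ ($R = \left(-2\right) \left(-4\right) = 8$)
$Y{\left(s \right)} = \frac{5 + s}{2 + s}$
$B{\left(W,E \right)} = 0$
$o = \frac{80}{7}$ ($o = \frac{5 + 5}{2 + 5} \cdot 8 = \frac{1}{7} \cdot 10 \cdot 8 = \frac{10}{7} \cdot 8 = \frac{80}{7} \approx 11.429$)
$U{\left(L,q \right)} = - q$ ($U{\left(L,q \right)} = 0 - q = - q$)
$U{\left(o,10 \right)} - 5 = \left(-1\right) 10 - 5 = -10 - 5 = -15$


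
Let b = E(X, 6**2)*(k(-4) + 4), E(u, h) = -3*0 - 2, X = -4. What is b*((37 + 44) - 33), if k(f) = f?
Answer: 0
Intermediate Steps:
E(u, h) = -2 (E(u, h) = 0 - 2 = -2)
b = 0 (b = -2*(-4 + 4) = -2*0 = 0)
b*((37 + 44) - 33) = 0*((37 + 44) - 33) = 0*(81 - 33) = 0*48 = 0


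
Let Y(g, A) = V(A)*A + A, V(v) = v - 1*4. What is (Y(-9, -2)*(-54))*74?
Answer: -39960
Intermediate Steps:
V(v) = -4 + v (V(v) = v - 4 = -4 + v)
Y(g, A) = A + A*(-4 + A) (Y(g, A) = (-4 + A)*A + A = A*(-4 + A) + A = A + A*(-4 + A))
(Y(-9, -2)*(-54))*74 = (-2*(-3 - 2)*(-54))*74 = (-2*(-5)*(-54))*74 = (10*(-54))*74 = -540*74 = -39960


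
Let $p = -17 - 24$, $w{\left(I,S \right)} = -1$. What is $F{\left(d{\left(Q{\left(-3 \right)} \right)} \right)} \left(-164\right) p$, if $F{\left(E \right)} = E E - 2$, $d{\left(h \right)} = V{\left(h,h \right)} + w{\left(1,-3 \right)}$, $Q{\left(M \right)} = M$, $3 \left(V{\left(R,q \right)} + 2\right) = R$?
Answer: $94136$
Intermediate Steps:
$V{\left(R,q \right)} = -2 + \frac{R}{3}$
$d{\left(h \right)} = -3 + \frac{h}{3}$ ($d{\left(h \right)} = \left(-2 + \frac{h}{3}\right) - 1 = -3 + \frac{h}{3}$)
$p = -41$
$F{\left(E \right)} = -2 + E^{2}$ ($F{\left(E \right)} = E^{2} - 2 = -2 + E^{2}$)
$F{\left(d{\left(Q{\left(-3 \right)} \right)} \right)} \left(-164\right) p = \left(-2 + \left(-3 + \frac{1}{3} \left(-3\right)\right)^{2}\right) \left(-164\right) \left(-41\right) = \left(-2 + \left(-3 - 1\right)^{2}\right) \left(-164\right) \left(-41\right) = \left(-2 + \left(-4\right)^{2}\right) \left(-164\right) \left(-41\right) = \left(-2 + 16\right) \left(-164\right) \left(-41\right) = 14 \left(-164\right) \left(-41\right) = \left(-2296\right) \left(-41\right) = 94136$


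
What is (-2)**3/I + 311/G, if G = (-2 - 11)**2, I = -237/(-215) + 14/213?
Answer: -45279139/9039979 ≈ -5.0088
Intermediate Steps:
I = 53491/45795 (I = -237*(-1/215) + 14*(1/213) = 237/215 + 14/213 = 53491/45795 ≈ 1.1681)
G = 169 (G = (-13)**2 = 169)
(-2)**3/I + 311/G = (-2)**3/(53491/45795) + 311/169 = -8*45795/53491 + 311*(1/169) = -366360/53491 + 311/169 = -45279139/9039979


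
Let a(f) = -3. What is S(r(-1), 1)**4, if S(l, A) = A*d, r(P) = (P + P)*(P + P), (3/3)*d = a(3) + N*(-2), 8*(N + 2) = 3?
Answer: 1/256 ≈ 0.0039063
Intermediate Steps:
N = -13/8 (N = -2 + (1/8)*3 = -2 + 3/8 = -13/8 ≈ -1.6250)
d = 1/4 (d = -3 - 13/8*(-2) = -3 + 13/4 = 1/4 ≈ 0.25000)
r(P) = 4*P**2 (r(P) = (2*P)*(2*P) = 4*P**2)
S(l, A) = A/4 (S(l, A) = A*(1/4) = A/4)
S(r(-1), 1)**4 = ((1/4)*1)**4 = (1/4)**4 = 1/256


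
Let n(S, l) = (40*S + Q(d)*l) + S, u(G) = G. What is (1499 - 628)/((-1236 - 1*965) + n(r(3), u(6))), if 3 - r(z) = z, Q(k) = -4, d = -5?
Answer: -871/2225 ≈ -0.39146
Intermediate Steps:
r(z) = 3 - z
n(S, l) = -4*l + 41*S (n(S, l) = (40*S - 4*l) + S = (-4*l + 40*S) + S = -4*l + 41*S)
(1499 - 628)/((-1236 - 1*965) + n(r(3), u(6))) = (1499 - 628)/((-1236 - 1*965) + (-4*6 + 41*(3 - 1*3))) = 871/((-1236 - 965) + (-24 + 41*(3 - 3))) = 871/(-2201 + (-24 + 41*0)) = 871/(-2201 + (-24 + 0)) = 871/(-2201 - 24) = 871/(-2225) = 871*(-1/2225) = -871/2225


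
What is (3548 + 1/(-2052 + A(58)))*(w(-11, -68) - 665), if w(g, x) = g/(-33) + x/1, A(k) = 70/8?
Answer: -63737164400/24519 ≈ -2.5995e+6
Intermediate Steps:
A(k) = 35/4 (A(k) = 70*(⅛) = 35/4)
w(g, x) = x - g/33 (w(g, x) = g*(-1/33) + x*1 = -g/33 + x = x - g/33)
(3548 + 1/(-2052 + A(58)))*(w(-11, -68) - 665) = (3548 + 1/(-2052 + 35/4))*((-68 - 1/33*(-11)) - 665) = (3548 + 1/(-8173/4))*((-68 + ⅓) - 665) = (3548 - 4/8173)*(-203/3 - 665) = (28997800/8173)*(-2198/3) = -63737164400/24519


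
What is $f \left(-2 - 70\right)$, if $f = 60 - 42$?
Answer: $-1296$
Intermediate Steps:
$f = 18$ ($f = 60 - 42 = 18$)
$f \left(-2 - 70\right) = 18 \left(-2 - 70\right) = 18 \left(-72\right) = -1296$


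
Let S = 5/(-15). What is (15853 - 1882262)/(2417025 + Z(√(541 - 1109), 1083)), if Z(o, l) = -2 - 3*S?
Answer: -1866409/2417024 ≈ -0.77219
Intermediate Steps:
S = -⅓ (S = 5*(-1/15) = -⅓ ≈ -0.33333)
Z(o, l) = -1 (Z(o, l) = -2 - 3*(-⅓) = -2 + 1 = -1)
(15853 - 1882262)/(2417025 + Z(√(541 - 1109), 1083)) = (15853 - 1882262)/(2417025 - 1) = -1866409/2417024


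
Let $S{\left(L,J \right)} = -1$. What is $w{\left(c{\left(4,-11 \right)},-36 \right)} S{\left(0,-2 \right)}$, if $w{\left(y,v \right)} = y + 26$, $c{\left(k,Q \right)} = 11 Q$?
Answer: $95$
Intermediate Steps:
$w{\left(y,v \right)} = 26 + y$
$w{\left(c{\left(4,-11 \right)},-36 \right)} S{\left(0,-2 \right)} = \left(26 + 11 \left(-11\right)\right) \left(-1\right) = \left(26 - 121\right) \left(-1\right) = \left(-95\right) \left(-1\right) = 95$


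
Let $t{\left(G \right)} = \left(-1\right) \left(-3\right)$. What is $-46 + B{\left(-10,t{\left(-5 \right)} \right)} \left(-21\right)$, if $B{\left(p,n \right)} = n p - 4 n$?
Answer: $836$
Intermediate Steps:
$t{\left(G \right)} = 3$
$B{\left(p,n \right)} = - 4 n + n p$
$-46 + B{\left(-10,t{\left(-5 \right)} \right)} \left(-21\right) = -46 + 3 \left(-4 - 10\right) \left(-21\right) = -46 + 3 \left(-14\right) \left(-21\right) = -46 - -882 = -46 + 882 = 836$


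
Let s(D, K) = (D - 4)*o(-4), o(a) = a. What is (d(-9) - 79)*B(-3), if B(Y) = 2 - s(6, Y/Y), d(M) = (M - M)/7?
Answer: -790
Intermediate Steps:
s(D, K) = 16 - 4*D (s(D, K) = (D - 4)*(-4) = (-4 + D)*(-4) = 16 - 4*D)
d(M) = 0 (d(M) = 0*(⅐) = 0)
B(Y) = 10 (B(Y) = 2 - (16 - 4*6) = 2 - (16 - 24) = 2 - 1*(-8) = 2 + 8 = 10)
(d(-9) - 79)*B(-3) = (0 - 79)*10 = -79*10 = -790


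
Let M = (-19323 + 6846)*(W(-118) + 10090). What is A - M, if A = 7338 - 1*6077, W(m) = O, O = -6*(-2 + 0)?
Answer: 126043915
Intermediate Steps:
O = 12 (O = -6*(-2) = 12)
W(m) = 12
M = -126042654 (M = (-19323 + 6846)*(12 + 10090) = -12477*10102 = -126042654)
A = 1261 (A = 7338 - 6077 = 1261)
A - M = 1261 - 1*(-126042654) = 1261 + 126042654 = 126043915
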